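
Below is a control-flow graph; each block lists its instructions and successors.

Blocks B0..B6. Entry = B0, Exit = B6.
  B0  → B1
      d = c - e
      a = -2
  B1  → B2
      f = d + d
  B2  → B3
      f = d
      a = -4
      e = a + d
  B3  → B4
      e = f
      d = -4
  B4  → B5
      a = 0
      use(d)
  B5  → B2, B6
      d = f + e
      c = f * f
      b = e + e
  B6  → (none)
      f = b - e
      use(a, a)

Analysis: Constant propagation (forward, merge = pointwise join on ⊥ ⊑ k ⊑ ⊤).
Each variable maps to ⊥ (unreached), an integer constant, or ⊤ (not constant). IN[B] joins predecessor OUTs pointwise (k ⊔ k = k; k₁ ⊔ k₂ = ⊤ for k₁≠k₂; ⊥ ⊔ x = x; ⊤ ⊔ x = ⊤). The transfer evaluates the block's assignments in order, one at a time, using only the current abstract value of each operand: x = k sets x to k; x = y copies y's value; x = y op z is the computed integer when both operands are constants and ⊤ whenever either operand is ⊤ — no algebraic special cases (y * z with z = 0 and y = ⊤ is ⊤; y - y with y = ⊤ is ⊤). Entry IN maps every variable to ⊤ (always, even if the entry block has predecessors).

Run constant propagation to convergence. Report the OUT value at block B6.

Converged values:
  B0:   IN=(all ⊤)   OUT={a:-2; rest ⊤}
  B1:   IN={a:-2; rest ⊤}   OUT={a:-2; rest ⊤}
  B2:   IN=(all ⊤)   OUT={a:-4; rest ⊤}
  B3:   IN={a:-4; rest ⊤}   OUT={a:-4, d:-4; rest ⊤}
  B4:   IN={a:-4, d:-4; rest ⊤}   OUT={a:0, d:-4; rest ⊤}
  B5:   IN={a:0, d:-4; rest ⊤}   OUT={a:0; rest ⊤}
  B6:   IN={a:0; rest ⊤}   OUT={a:0; rest ⊤}

Merge at B6: IN[B6] = OUT[B5] = {a: 0, b: ⊤, c: ⊤, d: ⊤, e: ⊤, f: ⊤}
Applying B6's transfer function to that IN value gives OUT[B6] (row B6 above).

Answer: {a: 0, b: ⊤, c: ⊤, d: ⊤, e: ⊤, f: ⊤}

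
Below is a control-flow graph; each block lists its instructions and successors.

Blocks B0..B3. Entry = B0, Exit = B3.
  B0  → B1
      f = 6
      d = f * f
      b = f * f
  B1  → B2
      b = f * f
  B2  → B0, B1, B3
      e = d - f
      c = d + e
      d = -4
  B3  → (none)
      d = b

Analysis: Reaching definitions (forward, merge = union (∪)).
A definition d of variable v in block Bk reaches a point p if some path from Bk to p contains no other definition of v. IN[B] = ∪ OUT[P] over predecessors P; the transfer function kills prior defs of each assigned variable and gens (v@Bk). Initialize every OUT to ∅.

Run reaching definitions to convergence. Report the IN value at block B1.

Per-block solution:
  B0:   IN={b@B1, c@B2, d@B2, e@B2, f@B0}   OUT={b@B0, c@B2, d@B0, e@B2, f@B0}
  B1:   IN={b@B0, b@B1, c@B2, d@B0, d@B2, e@B2, f@B0}   OUT={b@B1, c@B2, d@B0, d@B2, e@B2, f@B0}
  B2:   IN={b@B1, c@B2, d@B0, d@B2, e@B2, f@B0}   OUT={b@B1, c@B2, d@B2, e@B2, f@B0}
  B3:   IN={b@B1, c@B2, d@B2, e@B2, f@B0}   OUT={b@B1, c@B2, d@B3, e@B2, f@B0}

Merge at B1: IN[B1] = OUT[B0] ⊔ OUT[B2] = {b@B0, b@B1, c@B2, d@B0, d@B2, e@B2, f@B0}

Answer: {b@B0, b@B1, c@B2, d@B0, d@B2, e@B2, f@B0}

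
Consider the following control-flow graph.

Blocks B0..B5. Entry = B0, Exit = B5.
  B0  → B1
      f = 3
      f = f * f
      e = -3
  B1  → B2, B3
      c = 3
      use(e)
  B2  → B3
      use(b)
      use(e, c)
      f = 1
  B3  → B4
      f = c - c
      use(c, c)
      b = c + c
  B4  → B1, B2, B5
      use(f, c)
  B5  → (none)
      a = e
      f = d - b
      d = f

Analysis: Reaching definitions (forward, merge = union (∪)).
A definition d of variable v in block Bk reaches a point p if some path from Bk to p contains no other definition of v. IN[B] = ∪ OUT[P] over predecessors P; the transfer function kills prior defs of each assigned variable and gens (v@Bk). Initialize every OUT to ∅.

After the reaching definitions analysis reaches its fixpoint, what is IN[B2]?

Answer: {b@B3, c@B1, e@B0, f@B0, f@B3}

Trace:
Converged values:
  B0:  IN={}  OUT={e@B0, f@B0}
  B1:  IN={b@B3, c@B1, e@B0, f@B0, f@B3}  OUT={b@B3, c@B1, e@B0, f@B0, f@B3}
  B2:  IN={b@B3, c@B1, e@B0, f@B0, f@B3}  OUT={b@B3, c@B1, e@B0, f@B2}
  B3:  IN={b@B3, c@B1, e@B0, f@B0, f@B2, f@B3}  OUT={b@B3, c@B1, e@B0, f@B3}
  B4:  IN={b@B3, c@B1, e@B0, f@B3}  OUT={b@B3, c@B1, e@B0, f@B3}
  B5:  IN={b@B3, c@B1, e@B0, f@B3}  OUT={a@B5, b@B3, c@B1, d@B5, e@B0, f@B5}

Merge at B2: IN[B2] = OUT[B1] ⊔ OUT[B4] = {b@B3, c@B1, e@B0, f@B0, f@B3}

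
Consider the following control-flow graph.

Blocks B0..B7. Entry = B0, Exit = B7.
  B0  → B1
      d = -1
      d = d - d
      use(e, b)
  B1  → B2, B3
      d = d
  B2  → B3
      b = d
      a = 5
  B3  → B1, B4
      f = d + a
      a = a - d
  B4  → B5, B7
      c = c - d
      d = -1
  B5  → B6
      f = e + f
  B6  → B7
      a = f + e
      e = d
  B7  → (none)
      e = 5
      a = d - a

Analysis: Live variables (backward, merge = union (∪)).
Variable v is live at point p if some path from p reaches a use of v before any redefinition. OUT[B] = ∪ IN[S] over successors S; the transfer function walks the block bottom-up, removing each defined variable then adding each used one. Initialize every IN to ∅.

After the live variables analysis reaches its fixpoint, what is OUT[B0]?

Answer: {a, c, d, e}

Trace:
Fixpoint table:
  B0: | IN={a, b, c, e} | OUT={a, c, d, e}
  B1: | IN={a, c, d, e} | OUT={a, c, d, e}
  B2: | IN={c, d, e} | OUT={a, c, d, e}
  B3: | IN={a, c, d, e} | OUT={a, c, d, e, f}
  B4: | IN={a, c, d, e, f} | OUT={a, d, e, f}
  B5: | IN={d, e, f} | OUT={d, e, f}
  B6: | IN={d, e, f} | OUT={a, d}
  B7: | IN={a, d} | OUT={}

Merge at B0: OUT[B0] = IN[B1] = {a, c, d, e}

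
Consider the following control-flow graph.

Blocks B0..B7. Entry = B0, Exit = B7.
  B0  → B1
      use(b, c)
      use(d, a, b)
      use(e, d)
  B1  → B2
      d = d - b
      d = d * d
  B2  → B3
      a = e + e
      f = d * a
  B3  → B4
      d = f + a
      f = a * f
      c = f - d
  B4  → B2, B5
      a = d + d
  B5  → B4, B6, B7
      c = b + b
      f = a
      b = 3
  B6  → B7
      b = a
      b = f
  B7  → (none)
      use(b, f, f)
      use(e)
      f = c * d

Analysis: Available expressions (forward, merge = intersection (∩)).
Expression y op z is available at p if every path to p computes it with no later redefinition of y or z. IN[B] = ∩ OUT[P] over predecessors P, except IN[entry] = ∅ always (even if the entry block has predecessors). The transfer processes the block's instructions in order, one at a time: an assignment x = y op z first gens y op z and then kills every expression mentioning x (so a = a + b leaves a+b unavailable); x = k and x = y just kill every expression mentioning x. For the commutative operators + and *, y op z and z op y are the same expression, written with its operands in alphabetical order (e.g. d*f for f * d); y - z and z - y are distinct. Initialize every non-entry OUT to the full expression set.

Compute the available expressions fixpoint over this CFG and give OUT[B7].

Converged values:
  B0:   IN={}   OUT={}
  B1:   IN={}   OUT={}
  B2:   IN={}   OUT={a*d, e+e}
  B3:   IN={a*d, e+e}   OUT={e+e, f-d}
  B4:   IN={e+e}   OUT={d+d, e+e}
  B5:   IN={d+d, e+e}   OUT={d+d, e+e}
  B6:   IN={d+d, e+e}   OUT={d+d, e+e}
  B7:   IN={d+d, e+e}   OUT={c*d, d+d, e+e}

Merge at B7: IN[B7] = OUT[B5] ∩ OUT[B6] = {d+d, e+e}
Applying B7's transfer function to that IN value gives OUT[B7] (row B7 above).

Answer: {c*d, d+d, e+e}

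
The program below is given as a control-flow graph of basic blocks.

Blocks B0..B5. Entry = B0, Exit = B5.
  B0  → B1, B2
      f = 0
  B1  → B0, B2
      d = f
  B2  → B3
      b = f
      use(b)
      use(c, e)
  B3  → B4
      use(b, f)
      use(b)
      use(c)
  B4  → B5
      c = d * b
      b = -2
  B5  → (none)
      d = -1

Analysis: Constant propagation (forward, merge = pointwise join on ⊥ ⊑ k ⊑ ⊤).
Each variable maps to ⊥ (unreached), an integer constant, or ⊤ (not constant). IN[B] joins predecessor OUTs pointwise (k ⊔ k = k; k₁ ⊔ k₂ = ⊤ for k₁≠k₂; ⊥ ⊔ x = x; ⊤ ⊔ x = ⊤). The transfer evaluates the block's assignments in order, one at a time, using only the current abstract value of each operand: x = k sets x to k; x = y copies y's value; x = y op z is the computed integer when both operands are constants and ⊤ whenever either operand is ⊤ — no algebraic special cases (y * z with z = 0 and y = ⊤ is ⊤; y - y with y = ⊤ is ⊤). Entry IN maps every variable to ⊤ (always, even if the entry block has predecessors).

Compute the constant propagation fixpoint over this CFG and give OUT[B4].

Per-block solution:
  B0:   IN=(all ⊤)   OUT={f:0; rest ⊤}
  B1:   IN={f:0; rest ⊤}   OUT={d:0, f:0; rest ⊤}
  B2:   IN={f:0; rest ⊤}   OUT={b:0, f:0; rest ⊤}
  B3:   IN={b:0, f:0; rest ⊤}   OUT={b:0, f:0; rest ⊤}
  B4:   IN={b:0, f:0; rest ⊤}   OUT={b:-2, f:0; rest ⊤}
  B5:   IN={b:-2, f:0; rest ⊤}   OUT={b:-2, d:-1, f:0; rest ⊤}

Merge at B4: IN[B4] = OUT[B3] = {a: ⊤, b: 0, c: ⊤, d: ⊤, e: ⊤, f: 0}
Applying B4's transfer function to that IN value gives OUT[B4] (row B4 above).

Answer: {a: ⊤, b: -2, c: ⊤, d: ⊤, e: ⊤, f: 0}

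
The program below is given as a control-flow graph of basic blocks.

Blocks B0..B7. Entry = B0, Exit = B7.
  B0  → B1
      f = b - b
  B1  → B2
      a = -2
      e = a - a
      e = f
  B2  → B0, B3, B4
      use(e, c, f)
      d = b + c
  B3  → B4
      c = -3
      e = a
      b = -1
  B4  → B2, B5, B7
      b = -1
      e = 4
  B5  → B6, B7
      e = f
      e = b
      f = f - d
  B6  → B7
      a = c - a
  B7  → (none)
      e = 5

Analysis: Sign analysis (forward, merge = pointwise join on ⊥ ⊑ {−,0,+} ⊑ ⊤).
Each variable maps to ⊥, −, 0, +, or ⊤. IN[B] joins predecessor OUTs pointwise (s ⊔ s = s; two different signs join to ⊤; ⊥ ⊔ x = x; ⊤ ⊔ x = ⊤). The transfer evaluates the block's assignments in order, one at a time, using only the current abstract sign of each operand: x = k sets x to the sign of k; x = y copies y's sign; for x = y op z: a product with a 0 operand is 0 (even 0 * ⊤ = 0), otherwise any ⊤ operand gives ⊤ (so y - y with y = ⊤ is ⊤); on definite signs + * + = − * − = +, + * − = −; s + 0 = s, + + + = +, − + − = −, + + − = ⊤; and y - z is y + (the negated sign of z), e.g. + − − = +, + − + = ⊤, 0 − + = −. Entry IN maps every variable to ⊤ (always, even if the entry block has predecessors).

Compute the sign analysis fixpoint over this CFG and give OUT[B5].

Per-block solution:
  B0:   IN=(all ⊤)   OUT=(all ⊤)
  B1:   IN=(all ⊤)   OUT={a:-; rest ⊤}
  B2:   IN={a:-; rest ⊤}   OUT={a:-; rest ⊤}
  B3:   IN={a:-; rest ⊤}   OUT={a:-, b:-, c:-, e:-; rest ⊤}
  B4:   IN={a:-; rest ⊤}   OUT={a:-, b:-, e:+; rest ⊤}
  B5:   IN={a:-, b:-, e:+; rest ⊤}   OUT={a:-, b:-, e:-; rest ⊤}
  B6:   IN={a:-, b:-, e:-; rest ⊤}   OUT={b:-, e:-; rest ⊤}
  B7:   IN={b:-; rest ⊤}   OUT={b:-, e:+; rest ⊤}

Merge at B5: IN[B5] = OUT[B4] = {a: -, b: -, c: ⊤, d: ⊤, e: +, f: ⊤}
Applying B5's transfer function to that IN value gives OUT[B5] (row B5 above).

Answer: {a: -, b: -, c: ⊤, d: ⊤, e: -, f: ⊤}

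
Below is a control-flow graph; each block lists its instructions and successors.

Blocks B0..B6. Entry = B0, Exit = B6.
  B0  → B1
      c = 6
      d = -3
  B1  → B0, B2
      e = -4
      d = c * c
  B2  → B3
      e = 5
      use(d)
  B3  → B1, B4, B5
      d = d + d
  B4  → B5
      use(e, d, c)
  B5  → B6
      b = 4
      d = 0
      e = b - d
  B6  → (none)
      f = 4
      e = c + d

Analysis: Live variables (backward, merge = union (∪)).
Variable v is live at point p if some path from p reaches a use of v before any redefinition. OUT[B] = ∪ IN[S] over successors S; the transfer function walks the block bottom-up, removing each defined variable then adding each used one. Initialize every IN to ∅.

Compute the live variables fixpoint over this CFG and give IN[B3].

Answer: {c, d, e}

Derivation:
Converged values:
  B0:  IN={}  OUT={c}
  B1:  IN={c}  OUT={c, d}
  B2:  IN={c, d}  OUT={c, d, e}
  B3:  IN={c, d, e}  OUT={c, d, e}
  B4:  IN={c, d, e}  OUT={c}
  B5:  IN={c}  OUT={c, d}
  B6:  IN={c, d}  OUT={}

Merge at B3: OUT[B3] = IN[B1] ⊔ IN[B4] ⊔ IN[B5] = {c, d, e}
Applying B3's transfer function to that OUT value gives IN[B3] (row B3 above).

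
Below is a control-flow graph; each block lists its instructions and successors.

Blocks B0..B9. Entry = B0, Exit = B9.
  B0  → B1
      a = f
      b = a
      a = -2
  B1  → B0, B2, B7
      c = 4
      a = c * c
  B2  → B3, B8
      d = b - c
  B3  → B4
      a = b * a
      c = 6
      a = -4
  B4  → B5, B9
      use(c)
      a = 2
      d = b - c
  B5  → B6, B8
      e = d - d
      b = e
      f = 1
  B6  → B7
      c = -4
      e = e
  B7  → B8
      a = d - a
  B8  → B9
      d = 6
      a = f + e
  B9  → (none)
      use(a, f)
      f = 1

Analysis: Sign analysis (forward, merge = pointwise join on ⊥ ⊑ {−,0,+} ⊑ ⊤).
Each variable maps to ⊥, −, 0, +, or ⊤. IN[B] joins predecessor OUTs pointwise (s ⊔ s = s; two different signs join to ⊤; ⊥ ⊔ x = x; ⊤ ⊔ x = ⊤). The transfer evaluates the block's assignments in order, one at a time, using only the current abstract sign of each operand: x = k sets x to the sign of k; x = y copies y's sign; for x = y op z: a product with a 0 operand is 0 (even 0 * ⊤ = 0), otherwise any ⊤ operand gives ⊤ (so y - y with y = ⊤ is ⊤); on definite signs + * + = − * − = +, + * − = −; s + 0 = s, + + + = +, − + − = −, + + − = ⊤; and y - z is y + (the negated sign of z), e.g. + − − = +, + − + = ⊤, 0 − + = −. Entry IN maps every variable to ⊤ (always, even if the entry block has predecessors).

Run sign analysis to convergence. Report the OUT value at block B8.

Answer: {a: ⊤, b: ⊤, c: ⊤, d: +, e: ⊤, f: ⊤}

Working:
Fixpoint table:
  B0:   IN=(all ⊤)   OUT={a:-; rest ⊤}
  B1:   IN={a:-; rest ⊤}   OUT={a:+, c:+; rest ⊤}
  B2:   IN={a:+, c:+; rest ⊤}   OUT={a:+, c:+; rest ⊤}
  B3:   IN={a:+, c:+; rest ⊤}   OUT={a:-, c:+; rest ⊤}
  B4:   IN={a:-, c:+; rest ⊤}   OUT={a:+, c:+; rest ⊤}
  B5:   IN={a:+, c:+; rest ⊤}   OUT={a:+, c:+, f:+; rest ⊤}
  B6:   IN={a:+, c:+, f:+; rest ⊤}   OUT={a:+, c:-, f:+; rest ⊤}
  B7:   IN={a:+; rest ⊤}   OUT=(all ⊤)
  B8:   IN=(all ⊤)   OUT={d:+; rest ⊤}
  B9:   IN=(all ⊤)   OUT={f:+; rest ⊤}

Merge at B8: IN[B8] = OUT[B2] ⊔ OUT[B5] ⊔ OUT[B7] = {a: ⊤, b: ⊤, c: ⊤, d: ⊤, e: ⊤, f: ⊤}
Applying B8's transfer function to that IN value gives OUT[B8] (row B8 above).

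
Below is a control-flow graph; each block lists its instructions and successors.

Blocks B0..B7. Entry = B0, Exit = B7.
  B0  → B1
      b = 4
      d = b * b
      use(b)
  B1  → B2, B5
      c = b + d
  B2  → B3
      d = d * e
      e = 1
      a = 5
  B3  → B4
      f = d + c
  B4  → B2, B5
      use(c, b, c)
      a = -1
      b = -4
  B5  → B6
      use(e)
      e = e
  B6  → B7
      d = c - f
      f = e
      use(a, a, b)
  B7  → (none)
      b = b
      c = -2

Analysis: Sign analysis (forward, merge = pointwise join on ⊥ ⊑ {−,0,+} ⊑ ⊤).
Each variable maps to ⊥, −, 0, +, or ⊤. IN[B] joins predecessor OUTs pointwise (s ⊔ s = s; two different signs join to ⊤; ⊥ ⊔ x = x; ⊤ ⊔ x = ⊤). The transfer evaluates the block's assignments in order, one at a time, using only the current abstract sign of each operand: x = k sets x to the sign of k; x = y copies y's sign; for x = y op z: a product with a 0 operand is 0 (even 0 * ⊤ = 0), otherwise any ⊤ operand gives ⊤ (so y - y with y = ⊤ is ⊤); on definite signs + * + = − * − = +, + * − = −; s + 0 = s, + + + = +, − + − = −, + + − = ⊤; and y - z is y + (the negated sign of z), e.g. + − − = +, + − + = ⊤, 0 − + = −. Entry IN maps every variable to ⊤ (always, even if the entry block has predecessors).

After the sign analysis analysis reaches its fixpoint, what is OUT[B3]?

Answer: {a: +, b: ⊤, c: +, d: ⊤, e: +, f: ⊤}

Trace:
Fixpoint table:
  B0:  IN=(all ⊤)  OUT={b:+, d:+; rest ⊤}
  B1:  IN={b:+, d:+; rest ⊤}  OUT={b:+, c:+, d:+; rest ⊤}
  B2:  IN={c:+; rest ⊤}  OUT={a:+, c:+, e:+; rest ⊤}
  B3:  IN={a:+, c:+, e:+; rest ⊤}  OUT={a:+, c:+, e:+; rest ⊤}
  B4:  IN={a:+, c:+, e:+; rest ⊤}  OUT={a:-, b:-, c:+, e:+; rest ⊤}
  B5:  IN={c:+; rest ⊤}  OUT={c:+; rest ⊤}
  B6:  IN={c:+; rest ⊤}  OUT={c:+; rest ⊤}
  B7:  IN={c:+; rest ⊤}  OUT={c:-; rest ⊤}

Merge at B3: IN[B3] = OUT[B2] = {a: +, b: ⊤, c: +, d: ⊤, e: +, f: ⊤}
Applying B3's transfer function to that IN value gives OUT[B3] (row B3 above).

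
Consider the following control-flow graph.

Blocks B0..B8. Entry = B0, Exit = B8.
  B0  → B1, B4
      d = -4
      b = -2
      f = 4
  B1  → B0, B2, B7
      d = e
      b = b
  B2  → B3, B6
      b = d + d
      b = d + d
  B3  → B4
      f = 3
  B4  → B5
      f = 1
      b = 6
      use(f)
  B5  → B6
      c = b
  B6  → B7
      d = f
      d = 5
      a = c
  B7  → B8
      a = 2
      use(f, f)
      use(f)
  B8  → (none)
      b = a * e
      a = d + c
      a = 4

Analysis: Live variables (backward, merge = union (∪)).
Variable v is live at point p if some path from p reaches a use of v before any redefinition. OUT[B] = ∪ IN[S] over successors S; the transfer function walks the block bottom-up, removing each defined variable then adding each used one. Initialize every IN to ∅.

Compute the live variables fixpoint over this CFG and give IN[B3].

Answer: {e}

Trace:
Per-block solution:
  B0: | IN={c, e} | OUT={b, c, e, f}
  B1: | IN={b, c, e, f} | OUT={c, d, e, f}
  B2: | IN={c, d, e, f} | OUT={c, e, f}
  B3: | IN={e} | OUT={e}
  B4: | IN={e} | OUT={b, e, f}
  B5: | IN={b, e, f} | OUT={c, e, f}
  B6: | IN={c, e, f} | OUT={c, d, e, f}
  B7: | IN={c, d, e, f} | OUT={a, c, d, e}
  B8: | IN={a, c, d, e} | OUT={}

Merge at B3: OUT[B3] = IN[B4] = {e}
Applying B3's transfer function to that OUT value gives IN[B3] (row B3 above).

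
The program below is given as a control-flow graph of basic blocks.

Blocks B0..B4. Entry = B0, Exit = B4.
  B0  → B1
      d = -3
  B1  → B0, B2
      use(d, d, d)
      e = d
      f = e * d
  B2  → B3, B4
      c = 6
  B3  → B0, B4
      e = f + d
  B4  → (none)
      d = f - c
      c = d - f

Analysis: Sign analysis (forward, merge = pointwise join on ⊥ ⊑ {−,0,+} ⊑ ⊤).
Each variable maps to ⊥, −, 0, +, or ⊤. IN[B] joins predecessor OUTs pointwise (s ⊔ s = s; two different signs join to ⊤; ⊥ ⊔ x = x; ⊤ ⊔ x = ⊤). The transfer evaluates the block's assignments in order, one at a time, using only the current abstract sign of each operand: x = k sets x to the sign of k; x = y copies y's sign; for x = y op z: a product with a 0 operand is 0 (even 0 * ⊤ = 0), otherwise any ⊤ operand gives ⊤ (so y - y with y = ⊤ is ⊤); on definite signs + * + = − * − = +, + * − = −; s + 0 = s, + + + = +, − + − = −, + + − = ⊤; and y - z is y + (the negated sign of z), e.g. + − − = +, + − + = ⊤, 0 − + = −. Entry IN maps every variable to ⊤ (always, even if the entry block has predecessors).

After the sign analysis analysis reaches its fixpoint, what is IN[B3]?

Fixpoint table:
  B0:   IN=(all ⊤)   OUT={d:-; rest ⊤}
  B1:   IN={d:-; rest ⊤}   OUT={d:-, e:-, f:+; rest ⊤}
  B2:   IN={d:-, e:-, f:+; rest ⊤}   OUT={c:+, d:-, e:-, f:+; rest ⊤}
  B3:   IN={c:+, d:-, e:-, f:+; rest ⊤}   OUT={c:+, d:-, f:+; rest ⊤}
  B4:   IN={c:+, d:-, f:+; rest ⊤}   OUT={f:+; rest ⊤}

Merge at B3: IN[B3] = OUT[B2] = {a: ⊤, b: ⊤, c: +, d: -, e: -, f: +}

Answer: {a: ⊤, b: ⊤, c: +, d: -, e: -, f: +}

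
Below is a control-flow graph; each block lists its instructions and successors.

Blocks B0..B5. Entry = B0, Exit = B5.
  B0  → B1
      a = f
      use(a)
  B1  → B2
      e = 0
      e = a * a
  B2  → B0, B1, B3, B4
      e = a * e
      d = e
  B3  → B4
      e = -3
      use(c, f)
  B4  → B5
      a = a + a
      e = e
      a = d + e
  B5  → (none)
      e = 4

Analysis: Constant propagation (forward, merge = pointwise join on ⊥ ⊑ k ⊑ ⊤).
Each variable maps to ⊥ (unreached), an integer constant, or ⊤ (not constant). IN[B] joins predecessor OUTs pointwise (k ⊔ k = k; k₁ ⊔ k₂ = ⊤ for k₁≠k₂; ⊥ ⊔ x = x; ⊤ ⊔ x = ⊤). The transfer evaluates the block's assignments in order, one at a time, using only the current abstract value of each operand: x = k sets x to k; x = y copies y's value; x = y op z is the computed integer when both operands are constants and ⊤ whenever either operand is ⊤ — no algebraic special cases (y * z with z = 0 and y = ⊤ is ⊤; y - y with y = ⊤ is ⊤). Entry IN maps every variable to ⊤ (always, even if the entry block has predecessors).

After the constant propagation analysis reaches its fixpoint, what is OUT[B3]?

Per-block solution:
  B0:   IN=(all ⊤)   OUT=(all ⊤)
  B1:   IN=(all ⊤)   OUT=(all ⊤)
  B2:   IN=(all ⊤)   OUT=(all ⊤)
  B3:   IN=(all ⊤)   OUT={e:-3; rest ⊤}
  B4:   IN=(all ⊤)   OUT=(all ⊤)
  B5:   IN=(all ⊤)   OUT={e:4; rest ⊤}

Merge at B3: IN[B3] = OUT[B2] = {a: ⊤, b: ⊤, c: ⊤, d: ⊤, e: ⊤, f: ⊤}
Applying B3's transfer function to that IN value gives OUT[B3] (row B3 above).

Answer: {a: ⊤, b: ⊤, c: ⊤, d: ⊤, e: -3, f: ⊤}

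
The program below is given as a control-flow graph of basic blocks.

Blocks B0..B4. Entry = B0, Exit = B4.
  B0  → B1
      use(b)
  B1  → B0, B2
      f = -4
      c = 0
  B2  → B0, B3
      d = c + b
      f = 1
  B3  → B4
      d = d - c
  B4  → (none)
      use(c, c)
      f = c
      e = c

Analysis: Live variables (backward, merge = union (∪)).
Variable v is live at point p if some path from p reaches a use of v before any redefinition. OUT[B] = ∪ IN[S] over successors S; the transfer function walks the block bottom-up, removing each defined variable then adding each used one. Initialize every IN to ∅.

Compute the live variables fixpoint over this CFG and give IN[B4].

Answer: {c}

Derivation:
Per-block solution:
  B0: | IN={b} | OUT={b}
  B1: | IN={b} | OUT={b, c}
  B2: | IN={b, c} | OUT={b, c, d}
  B3: | IN={c, d} | OUT={c}
  B4: | IN={c} | OUT={}

B4 is the boundary node: OUT[B4] = {}
Applying B4's transfer function to that OUT value gives IN[B4] (row B4 above).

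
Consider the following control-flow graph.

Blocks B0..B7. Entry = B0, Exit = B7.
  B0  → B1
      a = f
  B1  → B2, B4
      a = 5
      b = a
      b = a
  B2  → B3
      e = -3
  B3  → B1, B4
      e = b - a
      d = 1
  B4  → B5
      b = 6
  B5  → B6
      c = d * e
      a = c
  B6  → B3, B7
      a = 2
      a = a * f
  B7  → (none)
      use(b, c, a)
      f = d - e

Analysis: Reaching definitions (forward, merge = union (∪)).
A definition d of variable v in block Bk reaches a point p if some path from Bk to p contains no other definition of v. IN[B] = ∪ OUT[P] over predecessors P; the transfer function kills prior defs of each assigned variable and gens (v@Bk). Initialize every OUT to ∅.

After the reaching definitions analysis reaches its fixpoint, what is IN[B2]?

Answer: {a@B1, b@B1, c@B5, d@B3, e@B3}

Trace:
Per-block solution:
  B0:  IN={}  OUT={a@B0}
  B1:  IN={a@B0, a@B1, a@B6, b@B1, b@B4, c@B5, d@B3, e@B3}  OUT={a@B1, b@B1, c@B5, d@B3, e@B3}
  B2:  IN={a@B1, b@B1, c@B5, d@B3, e@B3}  OUT={a@B1, b@B1, c@B5, d@B3, e@B2}
  B3:  IN={a@B1, a@B6, b@B1, b@B4, c@B5, d@B3, e@B2, e@B3}  OUT={a@B1, a@B6, b@B1, b@B4, c@B5, d@B3, e@B3}
  B4:  IN={a@B1, a@B6, b@B1, b@B4, c@B5, d@B3, e@B3}  OUT={a@B1, a@B6, b@B4, c@B5, d@B3, e@B3}
  B5:  IN={a@B1, a@B6, b@B4, c@B5, d@B3, e@B3}  OUT={a@B5, b@B4, c@B5, d@B3, e@B3}
  B6:  IN={a@B5, b@B4, c@B5, d@B3, e@B3}  OUT={a@B6, b@B4, c@B5, d@B3, e@B3}
  B7:  IN={a@B6, b@B4, c@B5, d@B3, e@B3}  OUT={a@B6, b@B4, c@B5, d@B3, e@B3, f@B7}

Merge at B2: IN[B2] = OUT[B1] = {a@B1, b@B1, c@B5, d@B3, e@B3}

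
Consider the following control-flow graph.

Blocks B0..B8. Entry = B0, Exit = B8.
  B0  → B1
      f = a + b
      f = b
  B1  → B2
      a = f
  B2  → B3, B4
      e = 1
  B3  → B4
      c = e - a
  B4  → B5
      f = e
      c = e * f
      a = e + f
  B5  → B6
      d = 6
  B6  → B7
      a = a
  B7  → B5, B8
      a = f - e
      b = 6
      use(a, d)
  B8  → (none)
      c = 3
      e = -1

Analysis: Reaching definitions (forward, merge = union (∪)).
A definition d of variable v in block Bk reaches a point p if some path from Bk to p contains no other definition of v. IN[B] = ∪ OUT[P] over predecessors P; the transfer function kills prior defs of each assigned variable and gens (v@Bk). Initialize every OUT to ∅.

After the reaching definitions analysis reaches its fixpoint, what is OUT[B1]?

Answer: {a@B1, f@B0}

Trace:
Converged values:
  B0:   IN={}   OUT={f@B0}
  B1:   IN={f@B0}   OUT={a@B1, f@B0}
  B2:   IN={a@B1, f@B0}   OUT={a@B1, e@B2, f@B0}
  B3:   IN={a@B1, e@B2, f@B0}   OUT={a@B1, c@B3, e@B2, f@B0}
  B4:   IN={a@B1, c@B3, e@B2, f@B0}   OUT={a@B4, c@B4, e@B2, f@B4}
  B5:   IN={a@B4, a@B7, b@B7, c@B4, d@B5, e@B2, f@B4}   OUT={a@B4, a@B7, b@B7, c@B4, d@B5, e@B2, f@B4}
  B6:   IN={a@B4, a@B7, b@B7, c@B4, d@B5, e@B2, f@B4}   OUT={a@B6, b@B7, c@B4, d@B5, e@B2, f@B4}
  B7:   IN={a@B6, b@B7, c@B4, d@B5, e@B2, f@B4}   OUT={a@B7, b@B7, c@B4, d@B5, e@B2, f@B4}
  B8:   IN={a@B7, b@B7, c@B4, d@B5, e@B2, f@B4}   OUT={a@B7, b@B7, c@B8, d@B5, e@B8, f@B4}

Merge at B1: IN[B1] = OUT[B0] = {f@B0}
Applying B1's transfer function to that IN value gives OUT[B1] (row B1 above).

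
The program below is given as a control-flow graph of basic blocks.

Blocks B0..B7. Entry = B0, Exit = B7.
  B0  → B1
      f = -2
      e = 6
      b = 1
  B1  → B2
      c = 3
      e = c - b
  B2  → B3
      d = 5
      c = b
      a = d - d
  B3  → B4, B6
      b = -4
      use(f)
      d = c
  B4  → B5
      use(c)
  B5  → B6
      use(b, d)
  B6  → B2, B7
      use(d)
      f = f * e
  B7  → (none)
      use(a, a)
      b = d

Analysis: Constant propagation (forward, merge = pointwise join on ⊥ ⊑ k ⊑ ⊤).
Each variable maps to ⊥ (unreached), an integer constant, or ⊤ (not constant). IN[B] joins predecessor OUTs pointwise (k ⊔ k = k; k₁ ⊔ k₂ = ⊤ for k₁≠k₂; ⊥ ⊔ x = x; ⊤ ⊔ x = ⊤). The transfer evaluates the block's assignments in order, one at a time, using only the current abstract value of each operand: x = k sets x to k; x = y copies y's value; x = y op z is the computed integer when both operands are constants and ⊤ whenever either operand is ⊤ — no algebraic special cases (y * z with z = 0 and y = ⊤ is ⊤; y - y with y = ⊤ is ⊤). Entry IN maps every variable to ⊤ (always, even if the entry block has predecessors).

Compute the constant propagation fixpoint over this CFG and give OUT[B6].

Answer: {a: 0, b: -4, c: ⊤, d: ⊤, e: 2, f: ⊤}

Derivation:
Converged values:
  B0: | IN=(all ⊤) | OUT={b:1, e:6, f:-2; rest ⊤}
  B1: | IN={b:1, e:6, f:-2; rest ⊤} | OUT={b:1, c:3, e:2, f:-2; rest ⊤}
  B2: | IN={e:2; rest ⊤} | OUT={a:0, d:5, e:2; rest ⊤}
  B3: | IN={a:0, d:5, e:2; rest ⊤} | OUT={a:0, b:-4, e:2; rest ⊤}
  B4: | IN={a:0, b:-4, e:2; rest ⊤} | OUT={a:0, b:-4, e:2; rest ⊤}
  B5: | IN={a:0, b:-4, e:2; rest ⊤} | OUT={a:0, b:-4, e:2; rest ⊤}
  B6: | IN={a:0, b:-4, e:2; rest ⊤} | OUT={a:0, b:-4, e:2; rest ⊤}
  B7: | IN={a:0, b:-4, e:2; rest ⊤} | OUT={a:0, e:2; rest ⊤}

Merge at B6: IN[B6] = OUT[B3] ⊔ OUT[B5] = {a: 0, b: -4, c: ⊤, d: ⊤, e: 2, f: ⊤}
Applying B6's transfer function to that IN value gives OUT[B6] (row B6 above).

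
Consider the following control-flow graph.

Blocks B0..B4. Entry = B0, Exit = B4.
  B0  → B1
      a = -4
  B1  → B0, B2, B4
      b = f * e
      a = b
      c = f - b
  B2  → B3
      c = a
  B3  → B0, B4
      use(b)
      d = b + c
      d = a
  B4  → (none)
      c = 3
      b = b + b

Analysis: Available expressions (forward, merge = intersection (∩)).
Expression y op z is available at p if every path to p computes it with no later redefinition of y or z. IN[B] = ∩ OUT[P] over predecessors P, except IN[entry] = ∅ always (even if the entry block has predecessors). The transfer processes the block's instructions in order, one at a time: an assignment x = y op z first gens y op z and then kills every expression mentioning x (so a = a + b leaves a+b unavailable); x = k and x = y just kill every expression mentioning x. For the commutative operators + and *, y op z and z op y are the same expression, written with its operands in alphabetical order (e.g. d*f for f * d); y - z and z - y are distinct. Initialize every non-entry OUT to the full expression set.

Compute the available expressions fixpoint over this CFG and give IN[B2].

Answer: {e*f, f-b}

Derivation:
Converged values:
  B0:  IN={}  OUT={}
  B1:  IN={}  OUT={e*f, f-b}
  B2:  IN={e*f, f-b}  OUT={e*f, f-b}
  B3:  IN={e*f, f-b}  OUT={b+c, e*f, f-b}
  B4:  IN={e*f, f-b}  OUT={e*f}

Merge at B2: IN[B2] = OUT[B1] = {e*f, f-b}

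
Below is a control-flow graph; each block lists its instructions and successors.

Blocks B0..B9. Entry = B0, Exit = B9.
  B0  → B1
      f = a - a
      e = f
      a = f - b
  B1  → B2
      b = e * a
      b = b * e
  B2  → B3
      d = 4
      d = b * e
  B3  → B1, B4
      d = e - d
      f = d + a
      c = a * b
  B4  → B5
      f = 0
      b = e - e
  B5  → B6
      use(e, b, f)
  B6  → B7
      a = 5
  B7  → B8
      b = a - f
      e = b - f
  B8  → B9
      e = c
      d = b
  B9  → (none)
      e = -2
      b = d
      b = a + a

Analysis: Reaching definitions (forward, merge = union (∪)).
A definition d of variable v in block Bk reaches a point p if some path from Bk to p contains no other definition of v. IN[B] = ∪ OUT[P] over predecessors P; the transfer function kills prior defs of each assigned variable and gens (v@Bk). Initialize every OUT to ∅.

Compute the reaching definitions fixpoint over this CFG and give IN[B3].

Answer: {a@B0, b@B1, c@B3, d@B2, e@B0, f@B0, f@B3}

Working:
Per-block solution:
  B0: | IN={} | OUT={a@B0, e@B0, f@B0}
  B1: | IN={a@B0, b@B1, c@B3, d@B3, e@B0, f@B0, f@B3} | OUT={a@B0, b@B1, c@B3, d@B3, e@B0, f@B0, f@B3}
  B2: | IN={a@B0, b@B1, c@B3, d@B3, e@B0, f@B0, f@B3} | OUT={a@B0, b@B1, c@B3, d@B2, e@B0, f@B0, f@B3}
  B3: | IN={a@B0, b@B1, c@B3, d@B2, e@B0, f@B0, f@B3} | OUT={a@B0, b@B1, c@B3, d@B3, e@B0, f@B3}
  B4: | IN={a@B0, b@B1, c@B3, d@B3, e@B0, f@B3} | OUT={a@B0, b@B4, c@B3, d@B3, e@B0, f@B4}
  B5: | IN={a@B0, b@B4, c@B3, d@B3, e@B0, f@B4} | OUT={a@B0, b@B4, c@B3, d@B3, e@B0, f@B4}
  B6: | IN={a@B0, b@B4, c@B3, d@B3, e@B0, f@B4} | OUT={a@B6, b@B4, c@B3, d@B3, e@B0, f@B4}
  B7: | IN={a@B6, b@B4, c@B3, d@B3, e@B0, f@B4} | OUT={a@B6, b@B7, c@B3, d@B3, e@B7, f@B4}
  B8: | IN={a@B6, b@B7, c@B3, d@B3, e@B7, f@B4} | OUT={a@B6, b@B7, c@B3, d@B8, e@B8, f@B4}
  B9: | IN={a@B6, b@B7, c@B3, d@B8, e@B8, f@B4} | OUT={a@B6, b@B9, c@B3, d@B8, e@B9, f@B4}

Merge at B3: IN[B3] = OUT[B2] = {a@B0, b@B1, c@B3, d@B2, e@B0, f@B0, f@B3}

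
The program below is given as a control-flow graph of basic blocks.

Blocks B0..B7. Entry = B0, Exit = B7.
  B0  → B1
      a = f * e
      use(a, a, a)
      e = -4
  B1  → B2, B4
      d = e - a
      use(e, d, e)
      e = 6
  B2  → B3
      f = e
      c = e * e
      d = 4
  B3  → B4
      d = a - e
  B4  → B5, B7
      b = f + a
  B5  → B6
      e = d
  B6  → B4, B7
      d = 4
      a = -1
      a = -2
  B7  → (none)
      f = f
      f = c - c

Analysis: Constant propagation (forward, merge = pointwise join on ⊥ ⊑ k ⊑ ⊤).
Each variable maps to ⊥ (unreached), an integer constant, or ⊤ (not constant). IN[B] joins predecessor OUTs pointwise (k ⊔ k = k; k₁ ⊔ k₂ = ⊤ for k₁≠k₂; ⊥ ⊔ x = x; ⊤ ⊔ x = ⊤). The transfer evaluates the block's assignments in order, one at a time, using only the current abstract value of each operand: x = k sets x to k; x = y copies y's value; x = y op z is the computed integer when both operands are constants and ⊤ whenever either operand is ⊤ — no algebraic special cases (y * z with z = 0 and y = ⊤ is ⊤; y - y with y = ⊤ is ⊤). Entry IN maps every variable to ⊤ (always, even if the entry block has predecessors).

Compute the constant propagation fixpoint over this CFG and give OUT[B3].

Fixpoint table:
  B0:   IN=(all ⊤)   OUT={e:-4; rest ⊤}
  B1:   IN={e:-4; rest ⊤}   OUT={e:6; rest ⊤}
  B2:   IN={e:6; rest ⊤}   OUT={c:36, d:4, e:6, f:6; rest ⊤}
  B3:   IN={c:36, d:4, e:6, f:6; rest ⊤}   OUT={c:36, e:6, f:6; rest ⊤}
  B4:   IN=(all ⊤)   OUT=(all ⊤)
  B5:   IN=(all ⊤)   OUT=(all ⊤)
  B6:   IN=(all ⊤)   OUT={a:-2, d:4; rest ⊤}
  B7:   IN=(all ⊤)   OUT=(all ⊤)

Merge at B3: IN[B3] = OUT[B2] = {a: ⊤, b: ⊤, c: 36, d: 4, e: 6, f: 6}
Applying B3's transfer function to that IN value gives OUT[B3] (row B3 above).

Answer: {a: ⊤, b: ⊤, c: 36, d: ⊤, e: 6, f: 6}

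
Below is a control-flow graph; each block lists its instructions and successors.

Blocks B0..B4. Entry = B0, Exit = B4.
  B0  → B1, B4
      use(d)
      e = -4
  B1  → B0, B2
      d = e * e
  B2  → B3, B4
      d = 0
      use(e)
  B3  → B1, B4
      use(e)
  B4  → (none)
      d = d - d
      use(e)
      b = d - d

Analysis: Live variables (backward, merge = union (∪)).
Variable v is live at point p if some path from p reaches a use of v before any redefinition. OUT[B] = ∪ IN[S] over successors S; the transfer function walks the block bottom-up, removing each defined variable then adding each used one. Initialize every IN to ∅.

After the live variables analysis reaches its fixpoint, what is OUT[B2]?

Answer: {d, e}

Working:
Converged values:
  B0: | IN={d} | OUT={d, e}
  B1: | IN={e} | OUT={d, e}
  B2: | IN={e} | OUT={d, e}
  B3: | IN={d, e} | OUT={d, e}
  B4: | IN={d, e} | OUT={}

Merge at B2: OUT[B2] = IN[B3] ⊔ IN[B4] = {d, e}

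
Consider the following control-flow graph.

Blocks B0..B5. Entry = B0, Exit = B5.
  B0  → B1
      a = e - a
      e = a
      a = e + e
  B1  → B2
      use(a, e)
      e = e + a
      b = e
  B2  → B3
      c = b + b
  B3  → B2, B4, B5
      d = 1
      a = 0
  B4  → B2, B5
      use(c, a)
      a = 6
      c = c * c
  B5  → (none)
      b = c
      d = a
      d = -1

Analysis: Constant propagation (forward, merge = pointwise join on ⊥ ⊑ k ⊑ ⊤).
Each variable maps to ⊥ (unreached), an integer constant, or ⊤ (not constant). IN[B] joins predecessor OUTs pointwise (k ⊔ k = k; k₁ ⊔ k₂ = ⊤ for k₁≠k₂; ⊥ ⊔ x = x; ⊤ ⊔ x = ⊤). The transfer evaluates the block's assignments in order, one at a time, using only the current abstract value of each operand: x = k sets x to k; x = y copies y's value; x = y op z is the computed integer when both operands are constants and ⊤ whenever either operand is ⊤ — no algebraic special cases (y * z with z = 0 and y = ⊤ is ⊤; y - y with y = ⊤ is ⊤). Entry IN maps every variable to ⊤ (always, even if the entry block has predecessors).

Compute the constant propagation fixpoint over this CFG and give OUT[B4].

Fixpoint table:
  B0:  IN=(all ⊤)  OUT=(all ⊤)
  B1:  IN=(all ⊤)  OUT=(all ⊤)
  B2:  IN=(all ⊤)  OUT=(all ⊤)
  B3:  IN=(all ⊤)  OUT={a:0, d:1; rest ⊤}
  B4:  IN={a:0, d:1; rest ⊤}  OUT={a:6, d:1; rest ⊤}
  B5:  IN={d:1; rest ⊤}  OUT={d:-1; rest ⊤}

Merge at B4: IN[B4] = OUT[B3] = {a: 0, b: ⊤, c: ⊤, d: 1, e: ⊤, f: ⊤}
Applying B4's transfer function to that IN value gives OUT[B4] (row B4 above).

Answer: {a: 6, b: ⊤, c: ⊤, d: 1, e: ⊤, f: ⊤}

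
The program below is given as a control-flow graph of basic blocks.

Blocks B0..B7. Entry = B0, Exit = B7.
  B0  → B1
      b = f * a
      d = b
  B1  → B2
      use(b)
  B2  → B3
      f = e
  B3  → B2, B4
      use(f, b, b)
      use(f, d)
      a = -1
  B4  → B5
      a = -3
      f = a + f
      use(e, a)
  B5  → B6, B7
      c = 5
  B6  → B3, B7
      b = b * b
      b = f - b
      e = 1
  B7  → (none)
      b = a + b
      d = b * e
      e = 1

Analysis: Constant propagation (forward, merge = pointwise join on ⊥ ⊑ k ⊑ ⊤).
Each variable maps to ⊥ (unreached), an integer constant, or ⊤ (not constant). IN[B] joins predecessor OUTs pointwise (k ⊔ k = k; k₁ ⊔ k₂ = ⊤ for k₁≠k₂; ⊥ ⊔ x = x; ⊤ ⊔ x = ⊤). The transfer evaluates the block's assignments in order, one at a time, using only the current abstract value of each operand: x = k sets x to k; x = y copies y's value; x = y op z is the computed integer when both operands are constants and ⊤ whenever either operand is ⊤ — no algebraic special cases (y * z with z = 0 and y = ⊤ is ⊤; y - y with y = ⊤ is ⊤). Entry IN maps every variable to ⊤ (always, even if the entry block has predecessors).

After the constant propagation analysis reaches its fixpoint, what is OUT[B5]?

Answer: {a: -3, b: ⊤, c: 5, d: ⊤, e: ⊤, f: ⊤}

Trace:
Converged values:
  B0: | IN=(all ⊤) | OUT=(all ⊤)
  B1: | IN=(all ⊤) | OUT=(all ⊤)
  B2: | IN=(all ⊤) | OUT=(all ⊤)
  B3: | IN=(all ⊤) | OUT={a:-1; rest ⊤}
  B4: | IN={a:-1; rest ⊤} | OUT={a:-3; rest ⊤}
  B5: | IN={a:-3; rest ⊤} | OUT={a:-3, c:5; rest ⊤}
  B6: | IN={a:-3, c:5; rest ⊤} | OUT={a:-3, c:5, e:1; rest ⊤}
  B7: | IN={a:-3, c:5; rest ⊤} | OUT={a:-3, c:5, e:1; rest ⊤}

Merge at B5: IN[B5] = OUT[B4] = {a: -3, b: ⊤, c: ⊤, d: ⊤, e: ⊤, f: ⊤}
Applying B5's transfer function to that IN value gives OUT[B5] (row B5 above).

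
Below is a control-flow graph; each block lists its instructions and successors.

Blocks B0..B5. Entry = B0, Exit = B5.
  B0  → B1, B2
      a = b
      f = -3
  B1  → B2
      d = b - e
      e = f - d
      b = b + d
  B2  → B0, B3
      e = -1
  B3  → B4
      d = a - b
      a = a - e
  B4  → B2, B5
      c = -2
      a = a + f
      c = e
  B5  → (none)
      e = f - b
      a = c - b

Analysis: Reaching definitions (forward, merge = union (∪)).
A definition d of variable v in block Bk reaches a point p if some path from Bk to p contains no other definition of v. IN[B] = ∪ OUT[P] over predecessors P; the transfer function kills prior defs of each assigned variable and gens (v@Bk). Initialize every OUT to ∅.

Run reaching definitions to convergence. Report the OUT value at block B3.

Answer: {a@B3, b@B1, c@B4, d@B3, e@B2, f@B0}

Working:
Converged values:
  B0:   IN={a@B0, a@B4, b@B1, c@B4, d@B1, d@B3, e@B2, f@B0}   OUT={a@B0, b@B1, c@B4, d@B1, d@B3, e@B2, f@B0}
  B1:   IN={a@B0, b@B1, c@B4, d@B1, d@B3, e@B2, f@B0}   OUT={a@B0, b@B1, c@B4, d@B1, e@B1, f@B0}
  B2:   IN={a@B0, a@B4, b@B1, c@B4, d@B1, d@B3, e@B1, e@B2, f@B0}   OUT={a@B0, a@B4, b@B1, c@B4, d@B1, d@B3, e@B2, f@B0}
  B3:   IN={a@B0, a@B4, b@B1, c@B4, d@B1, d@B3, e@B2, f@B0}   OUT={a@B3, b@B1, c@B4, d@B3, e@B2, f@B0}
  B4:   IN={a@B3, b@B1, c@B4, d@B3, e@B2, f@B0}   OUT={a@B4, b@B1, c@B4, d@B3, e@B2, f@B0}
  B5:   IN={a@B4, b@B1, c@B4, d@B3, e@B2, f@B0}   OUT={a@B5, b@B1, c@B4, d@B3, e@B5, f@B0}

Merge at B3: IN[B3] = OUT[B2] = {a@B0, a@B4, b@B1, c@B4, d@B1, d@B3, e@B2, f@B0}
Applying B3's transfer function to that IN value gives OUT[B3] (row B3 above).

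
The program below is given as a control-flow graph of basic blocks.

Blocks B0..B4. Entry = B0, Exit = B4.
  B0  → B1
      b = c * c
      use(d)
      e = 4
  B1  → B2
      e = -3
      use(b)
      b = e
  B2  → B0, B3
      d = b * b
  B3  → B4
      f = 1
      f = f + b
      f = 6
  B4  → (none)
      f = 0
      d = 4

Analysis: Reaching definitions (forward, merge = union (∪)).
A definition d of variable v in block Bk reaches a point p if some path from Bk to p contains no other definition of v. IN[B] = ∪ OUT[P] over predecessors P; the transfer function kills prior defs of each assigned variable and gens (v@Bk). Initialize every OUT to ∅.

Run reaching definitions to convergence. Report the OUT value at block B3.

Answer: {b@B1, d@B2, e@B1, f@B3}

Derivation:
Fixpoint table:
  B0:   IN={b@B1, d@B2, e@B1}   OUT={b@B0, d@B2, e@B0}
  B1:   IN={b@B0, d@B2, e@B0}   OUT={b@B1, d@B2, e@B1}
  B2:   IN={b@B1, d@B2, e@B1}   OUT={b@B1, d@B2, e@B1}
  B3:   IN={b@B1, d@B2, e@B1}   OUT={b@B1, d@B2, e@B1, f@B3}
  B4:   IN={b@B1, d@B2, e@B1, f@B3}   OUT={b@B1, d@B4, e@B1, f@B4}

Merge at B3: IN[B3] = OUT[B2] = {b@B1, d@B2, e@B1}
Applying B3's transfer function to that IN value gives OUT[B3] (row B3 above).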